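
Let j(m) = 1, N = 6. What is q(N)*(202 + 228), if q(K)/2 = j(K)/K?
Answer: 430/3 ≈ 143.33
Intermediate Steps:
q(K) = 2/K (q(K) = 2*(1/K) = 2/K)
q(N)*(202 + 228) = (2/6)*(202 + 228) = (2*(⅙))*430 = (⅓)*430 = 430/3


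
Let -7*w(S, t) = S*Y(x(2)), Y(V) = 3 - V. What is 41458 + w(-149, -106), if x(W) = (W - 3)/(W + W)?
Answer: 1162761/28 ≈ 41527.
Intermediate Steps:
x(W) = (-3 + W)/(2*W) (x(W) = (-3 + W)/((2*W)) = (-3 + W)*(1/(2*W)) = (-3 + W)/(2*W))
w(S, t) = -13*S/28 (w(S, t) = -S*(3 - (-3 + 2)/(2*2))/7 = -S*(3 - (-1)/(2*2))/7 = -S*(3 - 1*(-¼))/7 = -S*(3 + ¼)/7 = -S*13/(7*4) = -13*S/28)
41458 + w(-149, -106) = 41458 - 13/28*(-149) = 41458 + 1937/28 = 1162761/28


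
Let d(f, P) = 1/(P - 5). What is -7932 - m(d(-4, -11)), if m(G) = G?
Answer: -126911/16 ≈ -7931.9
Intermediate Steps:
d(f, P) = 1/(-5 + P)
-7932 - m(d(-4, -11)) = -7932 - 1/(-5 - 11) = -7932 - 1/(-16) = -7932 - 1*(-1/16) = -7932 + 1/16 = -126911/16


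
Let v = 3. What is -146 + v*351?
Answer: 907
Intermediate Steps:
-146 + v*351 = -146 + 3*351 = -146 + 1053 = 907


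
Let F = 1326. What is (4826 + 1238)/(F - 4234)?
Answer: -1516/727 ≈ -2.0853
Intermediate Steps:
(4826 + 1238)/(F - 4234) = (4826 + 1238)/(1326 - 4234) = 6064/(-2908) = 6064*(-1/2908) = -1516/727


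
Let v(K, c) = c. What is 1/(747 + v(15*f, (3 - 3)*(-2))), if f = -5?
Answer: 1/747 ≈ 0.0013387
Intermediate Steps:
1/(747 + v(15*f, (3 - 3)*(-2))) = 1/(747 + (3 - 3)*(-2)) = 1/(747 + 0*(-2)) = 1/(747 + 0) = 1/747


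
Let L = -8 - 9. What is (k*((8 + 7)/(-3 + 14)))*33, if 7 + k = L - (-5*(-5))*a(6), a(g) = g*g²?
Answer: -244080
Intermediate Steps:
a(g) = g³
L = -17
k = -5424 (k = -7 + (-17 - (-5*(-5))*6³) = -7 + (-17 - 25*216) = -7 + (-17 - 1*5400) = -7 + (-17 - 5400) = -7 - 5417 = -5424)
(k*((8 + 7)/(-3 + 14)))*33 = -5424*(8 + 7)/(-3 + 14)*33 = -81360/11*33 = -244080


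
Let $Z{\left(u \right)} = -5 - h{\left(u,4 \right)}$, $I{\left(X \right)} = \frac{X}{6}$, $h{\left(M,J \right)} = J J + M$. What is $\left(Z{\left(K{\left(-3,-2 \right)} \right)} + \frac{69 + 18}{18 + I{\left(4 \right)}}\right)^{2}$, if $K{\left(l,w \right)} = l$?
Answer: $\frac{558009}{3136} \approx 177.94$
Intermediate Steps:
$h{\left(M,J \right)} = M + J^{2}$ ($h{\left(M,J \right)} = J^{2} + M = M + J^{2}$)
$I{\left(X \right)} = \frac{X}{6}$ ($I{\left(X \right)} = X \frac{1}{6} = \frac{X}{6}$)
$Z{\left(u \right)} = -21 - u$ ($Z{\left(u \right)} = -5 - \left(u + 4^{2}\right) = -5 - \left(u + 16\right) = -5 - \left(16 + u\right) = -21 - u$)
$\left(Z{\left(K{\left(-3,-2 \right)} \right)} + \frac{69 + 18}{18 + I{\left(4 \right)}}\right)^{2} = \left(\left(-21 - -3\right) + \frac{69 + 18}{18 + \frac{1}{6} \cdot 4}\right)^{2} = \left(\left(-21 + 3\right) + \frac{87}{18 + \frac{2}{3}}\right)^{2} = \left(-18 + \frac{87}{\frac{56}{3}}\right)^{2} = \left(-18 + 87 \cdot \frac{3}{56}\right)^{2} = \left(-18 + \frac{261}{56}\right)^{2} = \left(- \frac{747}{56}\right)^{2} = \frac{558009}{3136}$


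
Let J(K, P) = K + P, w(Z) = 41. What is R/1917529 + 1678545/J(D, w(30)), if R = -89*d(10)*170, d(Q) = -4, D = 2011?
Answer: 357642544705/437196612 ≈ 818.04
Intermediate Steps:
R = 60520 (R = -89*(-4)*170 = 356*170 = 60520)
R/1917529 + 1678545/J(D, w(30)) = 60520/1917529 + 1678545/(2011 + 41) = 60520*(1/1917529) + 1678545/2052 = 60520/1917529 + 1678545*(1/2052) = 60520/1917529 + 186505/228 = 357642544705/437196612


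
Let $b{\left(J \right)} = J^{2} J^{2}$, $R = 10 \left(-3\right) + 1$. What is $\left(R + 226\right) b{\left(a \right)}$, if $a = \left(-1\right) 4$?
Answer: $50432$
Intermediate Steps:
$a = -4$
$R = -29$ ($R = -30 + 1 = -29$)
$b{\left(J \right)} = J^{4}$
$\left(R + 226\right) b{\left(a \right)} = \left(-29 + 226\right) \left(-4\right)^{4} = 197 \cdot 256 = 50432$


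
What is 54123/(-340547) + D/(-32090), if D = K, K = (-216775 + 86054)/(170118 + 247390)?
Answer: -19596927825329/123313281047320 ≈ -0.15892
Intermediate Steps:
K = -3533/11284 (K = -130721/417508 = -130721*1/417508 = -3533/11284 ≈ -0.31310)
D = -3533/11284 ≈ -0.31310
54123/(-340547) + D/(-32090) = 54123/(-340547) - 3533/11284/(-32090) = 54123*(-1/340547) - 3533/11284*(-1/32090) = -54123/340547 + 3533/362103560 = -19596927825329/123313281047320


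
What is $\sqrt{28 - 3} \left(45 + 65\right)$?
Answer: $550$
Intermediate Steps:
$\sqrt{28 - 3} \left(45 + 65\right) = \sqrt{25} \cdot 110 = 5 \cdot 110 = 550$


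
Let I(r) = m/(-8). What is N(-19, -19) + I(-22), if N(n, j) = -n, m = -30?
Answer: 91/4 ≈ 22.750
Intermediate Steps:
I(r) = 15/4 (I(r) = -30/(-8) = -30*(-1/8) = 15/4)
N(-19, -19) + I(-22) = -1*(-19) + 15/4 = 19 + 15/4 = 91/4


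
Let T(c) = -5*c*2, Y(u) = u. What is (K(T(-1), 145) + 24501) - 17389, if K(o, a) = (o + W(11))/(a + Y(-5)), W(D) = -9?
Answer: 995681/140 ≈ 7112.0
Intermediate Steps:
T(c) = -10*c
K(o, a) = (-9 + o)/(-5 + a) (K(o, a) = (o - 9)/(a - 5) = (-9 + o)/(-5 + a))
(K(T(-1), 145) + 24501) - 17389 = ((-9 - 10*(-1))/(-5 + 145) + 24501) - 17389 = ((-9 + 10)/140 + 24501) - 17389 = ((1/140)*1 + 24501) - 17389 = (1/140 + 24501) - 17389 = 3430141/140 - 17389 = 995681/140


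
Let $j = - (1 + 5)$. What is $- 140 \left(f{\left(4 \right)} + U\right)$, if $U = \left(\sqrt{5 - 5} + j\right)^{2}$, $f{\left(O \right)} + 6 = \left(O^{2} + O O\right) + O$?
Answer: $-9240$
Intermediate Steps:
$j = -6$ ($j = \left(-1\right) 6 = -6$)
$f{\left(O \right)} = -6 + O + 2 O^{2}$ ($f{\left(O \right)} = -6 + \left(\left(O^{2} + O O\right) + O\right) = -6 + \left(\left(O^{2} + O^{2}\right) + O\right) = -6 + \left(2 O^{2} + O\right) = -6 + \left(O + 2 O^{2}\right) = -6 + O + 2 O^{2}$)
$U = 36$ ($U = \left(\sqrt{5 - 5} - 6\right)^{2} = \left(\sqrt{0} - 6\right)^{2} = \left(0 - 6\right)^{2} = \left(-6\right)^{2} = 36$)
$- 140 \left(f{\left(4 \right)} + U\right) = - 140 \left(\left(-6 + 4 + 2 \cdot 4^{2}\right) + 36\right) = - 140 \left(\left(-6 + 4 + 2 \cdot 16\right) + 36\right) = - 140 \left(\left(-6 + 4 + 32\right) + 36\right) = - 140 \left(30 + 36\right) = \left(-140\right) 66 = -9240$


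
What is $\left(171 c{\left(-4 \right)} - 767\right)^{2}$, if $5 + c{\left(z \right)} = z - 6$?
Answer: $11102224$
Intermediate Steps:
$c{\left(z \right)} = -11 + z$ ($c{\left(z \right)} = -5 + \left(z - 6\right) = -5 + \left(-6 + z\right) = -11 + z$)
$\left(171 c{\left(-4 \right)} - 767\right)^{2} = \left(171 \left(-11 - 4\right) - 767\right)^{2} = \left(171 \left(-15\right) - 767\right)^{2} = \left(-2565 - 767\right)^{2} = \left(-3332\right)^{2} = 11102224$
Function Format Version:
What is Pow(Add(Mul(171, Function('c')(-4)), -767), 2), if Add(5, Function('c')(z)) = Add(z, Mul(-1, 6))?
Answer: 11102224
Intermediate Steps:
Function('c')(z) = Add(-11, z) (Function('c')(z) = Add(-5, Add(z, Mul(-1, 6))) = Add(-5, Add(z, -6)) = Add(-5, Add(-6, z)) = Add(-11, z))
Pow(Add(Mul(171, Function('c')(-4)), -767), 2) = Pow(Add(Mul(171, Add(-11, -4)), -767), 2) = Pow(Add(Mul(171, -15), -767), 2) = Pow(Add(-2565, -767), 2) = Pow(-3332, 2) = 11102224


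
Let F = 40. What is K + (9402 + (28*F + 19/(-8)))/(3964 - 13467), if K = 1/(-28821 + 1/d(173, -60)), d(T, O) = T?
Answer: -3085460641/2787191888 ≈ -1.1070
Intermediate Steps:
K = -173/4986032 (K = 1/(-28821 + 1/173) = 1/(-4986032/173) = -173/4986032 ≈ -3.4697e-5)
K + (9402 + (28*F + 19/(-8)))/(3964 - 13467) = -173/4986032 + (9402 + (28*40 + 19/(-8)))/(3964 - 13467) = -173/4986032 + (9402 + (1120 + 19*(-⅛)))/(-9503) = -173/4986032 + (9402 + (1120 - 19/8))*(-1/9503) = -173/4986032 + (9402 + 8941/8)*(-1/9503) = -173/4986032 + (84157/8)*(-1/9503) = -173/4986032 - 84157/76024 = -3085460641/2787191888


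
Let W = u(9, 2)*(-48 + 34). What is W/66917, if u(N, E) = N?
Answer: -126/66917 ≈ -0.0018829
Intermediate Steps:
W = -126 (W = 9*(-48 + 34) = 9*(-14) = -126)
W/66917 = -126/66917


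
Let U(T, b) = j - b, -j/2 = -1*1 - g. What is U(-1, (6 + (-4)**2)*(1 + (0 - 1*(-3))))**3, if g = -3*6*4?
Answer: -12167000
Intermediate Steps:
g = -72 (g = -18*4 = -72)
j = -142 (j = -2*(-1*1 - 1*(-72)) = -2*(-1 + 72) = -2*71 = -142)
U(T, b) = -142 - b
U(-1, (6 + (-4)**2)*(1 + (0 - 1*(-3))))**3 = (-142 - (6 + (-4)**2)*(1 + (0 - 1*(-3))))**3 = (-142 - (6 + 16)*(1 + (0 + 3)))**3 = (-142 - 22*(1 + 3))**3 = (-142 - 22*4)**3 = (-142 - 1*88)**3 = (-142 - 88)**3 = (-230)**3 = -12167000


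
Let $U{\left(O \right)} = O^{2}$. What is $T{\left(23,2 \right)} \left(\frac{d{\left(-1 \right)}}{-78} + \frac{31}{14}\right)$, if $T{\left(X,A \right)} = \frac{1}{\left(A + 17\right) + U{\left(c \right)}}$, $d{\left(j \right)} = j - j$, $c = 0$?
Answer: $\frac{31}{266} \approx 0.11654$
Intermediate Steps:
$d{\left(j \right)} = 0$
$T{\left(X,A \right)} = \frac{1}{17 + A}$ ($T{\left(X,A \right)} = \frac{1}{\left(A + 17\right) + 0^{2}} = \frac{1}{\left(17 + A\right) + 0} = \frac{1}{17 + A}$)
$T{\left(23,2 \right)} \left(\frac{d{\left(-1 \right)}}{-78} + \frac{31}{14}\right) = \frac{\frac{0}{-78} + \frac{31}{14}}{17 + 2} = \frac{0 \left(- \frac{1}{78}\right) + 31 \cdot \frac{1}{14}}{19} = \frac{0 + \frac{31}{14}}{19} = \frac{1}{19} \cdot \frac{31}{14} = \frac{31}{266}$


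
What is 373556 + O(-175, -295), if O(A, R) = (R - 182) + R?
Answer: 372784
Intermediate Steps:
O(A, R) = -182 + 2*R (O(A, R) = (-182 + R) + R = -182 + 2*R)
373556 + O(-175, -295) = 373556 + (-182 + 2*(-295)) = 373556 + (-182 - 590) = 373556 - 772 = 372784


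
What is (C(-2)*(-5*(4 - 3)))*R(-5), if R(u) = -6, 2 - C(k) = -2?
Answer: 120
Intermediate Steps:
C(k) = 4 (C(k) = 2 - 1*(-2) = 2 + 2 = 4)
(C(-2)*(-5*(4 - 3)))*R(-5) = (4*(-5*(4 - 3)))*(-6) = (4*(-5*1))*(-6) = (4*(-5))*(-6) = -20*(-6) = 120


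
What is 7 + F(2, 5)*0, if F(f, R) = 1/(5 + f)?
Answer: 7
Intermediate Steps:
7 + F(2, 5)*0 = 7 + 0/(5 + 2) = 7 + 0/7 = 7 + (⅐)*0 = 7 + 0 = 7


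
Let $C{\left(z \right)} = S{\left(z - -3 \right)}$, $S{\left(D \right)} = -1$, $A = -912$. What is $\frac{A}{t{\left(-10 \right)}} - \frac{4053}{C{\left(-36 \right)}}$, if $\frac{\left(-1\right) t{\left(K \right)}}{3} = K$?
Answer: $\frac{20113}{5} \approx 4022.6$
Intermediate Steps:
$C{\left(z \right)} = -1$
$t{\left(K \right)} = - 3 K$
$\frac{A}{t{\left(-10 \right)}} - \frac{4053}{C{\left(-36 \right)}} = - \frac{912}{\left(-3\right) \left(-10\right)} - \frac{4053}{-1} = - \frac{912}{30} - -4053 = \left(-912\right) \frac{1}{30} + 4053 = - \frac{152}{5} + 4053 = \frac{20113}{5}$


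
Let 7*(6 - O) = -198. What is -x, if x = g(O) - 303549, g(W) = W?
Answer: 2124603/7 ≈ 3.0351e+5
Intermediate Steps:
O = 240/7 (O = 6 - 1/7*(-198) = 6 + 198/7 = 240/7 ≈ 34.286)
x = -2124603/7 (x = 240/7 - 303549 = -2124603/7 ≈ -3.0351e+5)
-x = -1*(-2124603/7) = 2124603/7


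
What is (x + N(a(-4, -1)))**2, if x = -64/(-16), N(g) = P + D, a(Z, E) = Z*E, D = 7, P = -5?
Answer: 36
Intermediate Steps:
a(Z, E) = E*Z
N(g) = 2 (N(g) = -5 + 7 = 2)
x = 4 (x = -64*(-1/16) = 4)
(x + N(a(-4, -1)))**2 = (4 + 2)**2 = 6**2 = 36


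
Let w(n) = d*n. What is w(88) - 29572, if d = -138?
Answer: -41716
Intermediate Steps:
w(n) = -138*n
w(88) - 29572 = -138*88 - 29572 = -12144 - 29572 = -41716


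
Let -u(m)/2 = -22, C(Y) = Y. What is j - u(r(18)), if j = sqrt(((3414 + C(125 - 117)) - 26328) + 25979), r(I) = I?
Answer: -44 + sqrt(3073) ≈ 11.435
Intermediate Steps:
u(m) = 44 (u(m) = -2*(-22) = 44)
j = sqrt(3073) (j = sqrt(((3414 + (125 - 117)) - 26328) + 25979) = sqrt(((3414 + 8) - 26328) + 25979) = sqrt((3422 - 26328) + 25979) = sqrt(-22906 + 25979) = sqrt(3073) ≈ 55.435)
j - u(r(18)) = sqrt(3073) - 1*44 = sqrt(3073) - 44 = -44 + sqrt(3073)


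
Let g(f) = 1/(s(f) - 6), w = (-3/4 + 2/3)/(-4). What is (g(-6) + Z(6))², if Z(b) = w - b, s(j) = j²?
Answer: 2036329/57600 ≈ 35.353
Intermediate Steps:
w = 1/48 (w = (-3*¼ + 2*(⅓))*(-¼) = (-¾ + ⅔)*(-¼) = -1/12*(-¼) = 1/48 ≈ 0.020833)
Z(b) = 1/48 - b
g(f) = 1/(-6 + f²) (g(f) = 1/(f² - 6) = 1/(-6 + f²))
(g(-6) + Z(6))² = (1/(-6 + (-6)²) + (1/48 - 1*6))² = (1/(-6 + 36) + (1/48 - 6))² = (1/30 - 287/48)² = (-1427/240)² = 2036329/57600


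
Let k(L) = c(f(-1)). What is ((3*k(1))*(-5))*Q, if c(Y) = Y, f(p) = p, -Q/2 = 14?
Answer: -420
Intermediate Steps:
Q = -28 (Q = -2*14 = -28)
k(L) = -1
((3*k(1))*(-5))*Q = ((3*(-1))*(-5))*(-28) = -3*(-5)*(-28) = 15*(-28) = -420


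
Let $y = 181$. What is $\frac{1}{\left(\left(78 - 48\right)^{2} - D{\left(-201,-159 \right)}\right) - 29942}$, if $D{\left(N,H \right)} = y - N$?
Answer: $- \frac{1}{29424} \approx -3.3986 \cdot 10^{-5}$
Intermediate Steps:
$D{\left(N,H \right)} = 181 - N$
$\frac{1}{\left(\left(78 - 48\right)^{2} - D{\left(-201,-159 \right)}\right) - 29942} = \frac{1}{\left(\left(78 - 48\right)^{2} - \left(181 - -201\right)\right) - 29942} = \frac{1}{\left(30^{2} - \left(181 + 201\right)\right) - 29942} = \frac{1}{\left(900 - 382\right) - 29942} = \frac{1}{518 - 29942} = \frac{1}{-29424} = - \frac{1}{29424}$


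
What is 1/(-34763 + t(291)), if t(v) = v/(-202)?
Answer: -202/7022417 ≈ -2.8765e-5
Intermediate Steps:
t(v) = -v/202 (t(v) = v*(-1/202) = -v/202)
1/(-34763 + t(291)) = 1/(-34763 - 1/202*291) = 1/(-34763 - 291/202) = 1/(-7022417/202) = -202/7022417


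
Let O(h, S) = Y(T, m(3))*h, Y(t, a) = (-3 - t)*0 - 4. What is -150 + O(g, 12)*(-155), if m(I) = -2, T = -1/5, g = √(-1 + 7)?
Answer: -150 + 620*√6 ≈ 1368.7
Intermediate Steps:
g = √6 ≈ 2.4495
T = -⅕ (T = -1*⅕ = -⅕ ≈ -0.20000)
Y(t, a) = -4 (Y(t, a) = 0 - 4 = -4)
O(h, S) = -4*h
-150 + O(g, 12)*(-155) = -150 - 4*√6*(-155) = -150 + 620*√6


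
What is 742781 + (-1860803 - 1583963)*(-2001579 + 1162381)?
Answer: 2890841480449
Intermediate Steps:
742781 + (-1860803 - 1583963)*(-2001579 + 1162381) = 742781 - 3444766*(-839198) = 742781 + 2890840737668 = 2890841480449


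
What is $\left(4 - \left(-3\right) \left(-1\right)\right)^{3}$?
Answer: $1$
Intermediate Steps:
$\left(4 - \left(-3\right) \left(-1\right)\right)^{3} = \left(4 - 3\right)^{3} = 1^{3} = 1$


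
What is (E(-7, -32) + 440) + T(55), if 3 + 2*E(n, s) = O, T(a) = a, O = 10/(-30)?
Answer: 1480/3 ≈ 493.33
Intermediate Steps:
O = -⅓ (O = 10*(-1/30) = -⅓ ≈ -0.33333)
E(n, s) = -5/3 (E(n, s) = -3/2 + (½)*(-⅓) = -3/2 - ⅙ = -5/3)
(E(-7, -32) + 440) + T(55) = (-5/3 + 440) + 55 = 1315/3 + 55 = 1480/3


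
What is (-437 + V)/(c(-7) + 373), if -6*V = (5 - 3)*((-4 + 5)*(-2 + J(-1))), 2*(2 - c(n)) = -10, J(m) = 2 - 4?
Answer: -1307/1140 ≈ -1.1465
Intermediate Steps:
J(m) = -2
c(n) = 7 (c(n) = 2 - ½*(-10) = 2 + 5 = 7)
V = 4/3 (V = -(5 - 3)*(-4 + 5)*(-2 - 2)/6 = -1*(-4)/3 = -(-4)/3 = -⅙*(-8) = 4/3 ≈ 1.3333)
(-437 + V)/(c(-7) + 373) = (-437 + 4/3)/(7 + 373) = -1307/3/380 = -1307/3*1/380 = -1307/1140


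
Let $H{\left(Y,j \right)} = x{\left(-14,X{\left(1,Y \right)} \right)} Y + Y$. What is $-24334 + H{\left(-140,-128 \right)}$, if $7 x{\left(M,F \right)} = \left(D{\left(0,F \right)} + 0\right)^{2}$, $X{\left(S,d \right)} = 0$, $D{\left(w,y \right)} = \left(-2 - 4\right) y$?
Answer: $-24474$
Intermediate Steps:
$D{\left(w,y \right)} = - 6 y$
$x{\left(M,F \right)} = \frac{36 F^{2}}{7}$ ($x{\left(M,F \right)} = \frac{\left(- 6 F + 0\right)^{2}}{7} = \frac{\left(- 6 F\right)^{2}}{7} = \frac{36 F^{2}}{7}$)
$H{\left(Y,j \right)} = Y$ ($H{\left(Y,j \right)} = \frac{36 \cdot 0^{2}}{7} Y + Y = \frac{36}{7} \cdot 0 Y + Y = 0 Y + Y = 0 + Y = Y$)
$-24334 + H{\left(-140,-128 \right)} = -24334 - 140 = -24474$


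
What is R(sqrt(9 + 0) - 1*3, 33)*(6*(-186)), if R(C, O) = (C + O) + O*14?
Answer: -552420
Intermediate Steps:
R(C, O) = C + 15*O (R(C, O) = (C + O) + 14*O = C + 15*O)
R(sqrt(9 + 0) - 1*3, 33)*(6*(-186)) = ((sqrt(9 + 0) - 1*3) + 15*33)*(6*(-186)) = ((sqrt(9) - 3) + 495)*(-1116) = ((3 - 3) + 495)*(-1116) = (0 + 495)*(-1116) = 495*(-1116) = -552420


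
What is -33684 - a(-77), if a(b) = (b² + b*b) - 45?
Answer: -45497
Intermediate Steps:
a(b) = -45 + 2*b² (a(b) = (b² + b²) - 45 = 2*b² - 45 = -45 + 2*b²)
-33684 - a(-77) = -33684 - (-45 + 2*(-77)²) = -33684 - (-45 + 2*5929) = -33684 - (-45 + 11858) = -33684 - 1*11813 = -33684 - 11813 = -45497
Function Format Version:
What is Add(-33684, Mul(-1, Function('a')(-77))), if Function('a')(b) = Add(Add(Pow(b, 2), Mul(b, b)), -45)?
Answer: -45497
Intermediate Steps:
Function('a')(b) = Add(-45, Mul(2, Pow(b, 2))) (Function('a')(b) = Add(Add(Pow(b, 2), Pow(b, 2)), -45) = Add(Mul(2, Pow(b, 2)), -45) = Add(-45, Mul(2, Pow(b, 2))))
Add(-33684, Mul(-1, Function('a')(-77))) = Add(-33684, Mul(-1, Add(-45, Mul(2, Pow(-77, 2))))) = Add(-33684, Mul(-1, Add(-45, Mul(2, 5929)))) = Add(-33684, Mul(-1, Add(-45, 11858))) = Add(-33684, Mul(-1, 11813)) = Add(-33684, -11813) = -45497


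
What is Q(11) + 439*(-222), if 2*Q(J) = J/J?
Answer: -194915/2 ≈ -97458.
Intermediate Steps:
Q(J) = 1/2 (Q(J) = (J/J)/2 = (1/2)*1 = 1/2)
Q(11) + 439*(-222) = 1/2 + 439*(-222) = 1/2 - 97458 = -194915/2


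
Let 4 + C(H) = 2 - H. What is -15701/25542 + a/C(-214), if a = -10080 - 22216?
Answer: -207058261/1353726 ≈ -152.95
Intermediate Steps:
C(H) = -2 - H (C(H) = -4 + (2 - H) = -2 - H)
a = -32296
-15701/25542 + a/C(-214) = -15701/25542 - 32296/(-2 - 1*(-214)) = -15701*1/25542 - 32296/(-2 + 214) = -15701/25542 - 32296/212 = -15701/25542 - 32296*1/212 = -15701/25542 - 8074/53 = -207058261/1353726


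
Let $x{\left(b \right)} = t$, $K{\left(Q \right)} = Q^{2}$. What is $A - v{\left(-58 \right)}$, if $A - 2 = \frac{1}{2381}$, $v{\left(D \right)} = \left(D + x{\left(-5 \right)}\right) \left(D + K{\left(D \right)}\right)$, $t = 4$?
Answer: $\frac{425070407}{2381} \approx 1.7853 \cdot 10^{5}$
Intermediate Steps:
$x{\left(b \right)} = 4$
$v{\left(D \right)} = \left(4 + D\right) \left(D + D^{2}\right)$ ($v{\left(D \right)} = \left(D + 4\right) \left(D + D^{2}\right) = \left(4 + D\right) \left(D + D^{2}\right)$)
$A = \frac{4763}{2381}$ ($A = 2 + \frac{1}{2381} = \frac{4763}{2381} \approx 2.0004$)
$A - v{\left(-58 \right)} = \frac{4763}{2381} - - 58 \left(4 + \left(-58\right)^{2} + 5 \left(-58\right)\right) = \frac{4763}{2381} - - 58 \left(4 + 3364 - 290\right) = \frac{4763}{2381} - \left(-58\right) 3078 = \frac{4763}{2381} - -178524 = \frac{4763}{2381} + 178524 = \frac{425070407}{2381}$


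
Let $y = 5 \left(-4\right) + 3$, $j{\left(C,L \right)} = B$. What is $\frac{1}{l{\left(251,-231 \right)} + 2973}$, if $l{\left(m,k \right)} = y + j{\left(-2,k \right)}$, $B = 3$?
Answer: $\frac{1}{2959} \approx 0.00033795$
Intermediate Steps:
$j{\left(C,L \right)} = 3$
$y = -17$ ($y = -20 + 3 = -17$)
$l{\left(m,k \right)} = -14$ ($l{\left(m,k \right)} = -17 + 3 = -14$)
$\frac{1}{l{\left(251,-231 \right)} + 2973} = \frac{1}{-14 + 2973} = \frac{1}{2959}$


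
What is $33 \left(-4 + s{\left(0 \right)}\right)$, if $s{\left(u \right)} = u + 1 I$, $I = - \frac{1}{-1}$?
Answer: $-99$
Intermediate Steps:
$I = 1$ ($I = \left(-1\right) \left(-1\right) = 1$)
$s{\left(u \right)} = 1 + u$ ($s{\left(u \right)} = u + 1 \cdot 1 = u + 1 = 1 + u$)
$33 \left(-4 + s{\left(0 \right)}\right) = 33 \left(-4 + \left(1 + 0\right)\right) = 33 \left(-4 + 1\right) = 33 \left(-3\right) = -99$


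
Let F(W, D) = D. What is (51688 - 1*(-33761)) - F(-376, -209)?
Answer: 85658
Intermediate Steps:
(51688 - 1*(-33761)) - F(-376, -209) = (51688 - 1*(-33761)) - 1*(-209) = (51688 + 33761) + 209 = 85449 + 209 = 85658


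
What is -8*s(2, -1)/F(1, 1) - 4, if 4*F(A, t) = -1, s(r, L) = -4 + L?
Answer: -164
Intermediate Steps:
F(A, t) = -1/4 (F(A, t) = (1/4)*(-1) = -1/4)
-8*s(2, -1)/F(1, 1) - 4 = -8*(-4 - 1)/(-1/4) - 4 = -(-40)*(-4) - 4 = -8*20 - 4 = -160 - 4 = -164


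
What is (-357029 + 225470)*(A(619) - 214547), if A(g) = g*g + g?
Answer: -22264124247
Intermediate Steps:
A(g) = g + g² (A(g) = g² + g = g + g²)
(-357029 + 225470)*(A(619) - 214547) = (-357029 + 225470)*(619*(1 + 619) - 214547) = -131559*(619*620 - 214547) = -131559*(383780 - 214547) = -131559*169233 = -22264124247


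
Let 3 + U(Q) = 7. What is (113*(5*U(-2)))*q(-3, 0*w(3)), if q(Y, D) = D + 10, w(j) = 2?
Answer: 22600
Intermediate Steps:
U(Q) = 4 (U(Q) = -3 + 7 = 4)
q(Y, D) = 10 + D
(113*(5*U(-2)))*q(-3, 0*w(3)) = (113*(5*4))*(10 + 0*2) = (113*20)*(10 + 0) = 2260*10 = 22600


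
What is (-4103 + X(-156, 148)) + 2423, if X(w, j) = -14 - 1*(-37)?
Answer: -1657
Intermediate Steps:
X(w, j) = 23 (X(w, j) = -14 + 37 = 23)
(-4103 + X(-156, 148)) + 2423 = (-4103 + 23) + 2423 = -4080 + 2423 = -1657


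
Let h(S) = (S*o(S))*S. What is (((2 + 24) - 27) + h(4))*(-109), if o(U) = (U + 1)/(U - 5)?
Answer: 8829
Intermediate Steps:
o(U) = (1 + U)/(-5 + U)
h(S) = S²*(1 + S)/(-5 + S) (h(S) = (S*((1 + S)/(-5 + S)))*S = (S*(1 + S)/(-5 + S))*S = S²*(1 + S)/(-5 + S))
(((2 + 24) - 27) + h(4))*(-109) = (((2 + 24) - 27) + 4²*(1 + 4)/(-5 + 4))*(-109) = ((26 - 27) + 16*5/(-1))*(-109) = (-1 + 16*(-1)*5)*(-109) = (-1 - 80)*(-109) = -81*(-109) = 8829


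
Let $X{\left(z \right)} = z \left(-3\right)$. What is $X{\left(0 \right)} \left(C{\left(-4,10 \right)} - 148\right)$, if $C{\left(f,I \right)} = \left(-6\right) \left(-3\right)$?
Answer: $0$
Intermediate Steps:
$C{\left(f,I \right)} = 18$
$X{\left(z \right)} = - 3 z$
$X{\left(0 \right)} \left(C{\left(-4,10 \right)} - 148\right) = \left(-3\right) 0 \left(18 - 148\right) = 0 \left(-130\right) = 0$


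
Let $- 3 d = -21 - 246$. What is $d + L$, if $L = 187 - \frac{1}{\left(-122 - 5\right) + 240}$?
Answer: $\frac{31187}{113} \approx 275.99$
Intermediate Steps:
$d = 89$ ($d = - \frac{-21 - 246}{3} = \left(- \frac{1}{3}\right) \left(-267\right) = 89$)
$L = \frac{21130}{113}$ ($L = 187 - \frac{1}{-127 + 240} = 187 - \frac{1}{113} = \frac{21130}{113} \approx 186.99$)
$d + L = 89 + \frac{21130}{113} = \frac{31187}{113}$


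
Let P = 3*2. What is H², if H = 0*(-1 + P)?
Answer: 0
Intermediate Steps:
P = 6
H = 0 (H = 0*(-1 + 6) = 0*5 = 0)
H² = 0² = 0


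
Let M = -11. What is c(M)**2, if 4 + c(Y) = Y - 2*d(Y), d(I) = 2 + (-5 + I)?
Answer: 169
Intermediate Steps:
d(I) = -3 + I
c(Y) = 2 - Y (c(Y) = -4 + (Y - 2*(-3 + Y)) = -4 + (Y + (6 - 2*Y)) = -4 + (6 - Y) = 2 - Y)
c(M)**2 = (2 - 1*(-11))**2 = (2 + 11)**2 = 13**2 = 169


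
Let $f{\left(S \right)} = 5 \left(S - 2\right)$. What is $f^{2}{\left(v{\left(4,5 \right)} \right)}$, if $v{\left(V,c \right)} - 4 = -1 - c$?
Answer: $400$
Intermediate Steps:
$v{\left(V,c \right)} = 3 - c$ ($v{\left(V,c \right)} = 4 - \left(1 + c\right) = 3 - c$)
$f{\left(S \right)} = -10 + 5 S$ ($f{\left(S \right)} = 5 \left(-2 + S\right) = -10 + 5 S$)
$f^{2}{\left(v{\left(4,5 \right)} \right)} = \left(-10 + 5 \left(3 - 5\right)\right)^{2} = \left(-10 + 5 \left(-2\right)\right)^{2} = \left(-10 - 10\right)^{2} = \left(-20\right)^{2} = 400$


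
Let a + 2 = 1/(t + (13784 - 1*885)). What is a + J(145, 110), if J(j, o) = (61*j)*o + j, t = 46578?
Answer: 57876652362/59477 ≈ 9.7309e+5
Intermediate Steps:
J(j, o) = j + 61*j*o (J(j, o) = 61*j*o + j = j + 61*j*o)
a = -118953/59477 (a = -2 + 1/(46578 + (13784 - 1*885)) = -2 + 1/(46578 + (13784 - 885)) = -2 + 1/(46578 + 12899) = -2 + 1/59477 = -118953/59477 ≈ -2.0000)
a + J(145, 110) = -118953/59477 + 145*(1 + 61*110) = -118953/59477 + 145*(1 + 6710) = -118953/59477 + 145*6711 = -118953/59477 + 973095 = 57876652362/59477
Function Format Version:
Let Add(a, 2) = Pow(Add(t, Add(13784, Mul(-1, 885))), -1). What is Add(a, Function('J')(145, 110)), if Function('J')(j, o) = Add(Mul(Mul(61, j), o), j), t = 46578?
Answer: Rational(57876652362, 59477) ≈ 9.7309e+5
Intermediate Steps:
Function('J')(j, o) = Add(j, Mul(61, j, o)) (Function('J')(j, o) = Add(Mul(61, j, o), j) = Add(j, Mul(61, j, o)))
a = Rational(-118953, 59477) (a = Add(-2, Pow(Add(46578, Add(13784, Mul(-1, 885))), -1)) = Add(-2, Pow(Add(46578, Add(13784, -885)), -1)) = Add(-2, Pow(Add(46578, 12899), -1)) = Add(-2, Pow(59477, -1)) = Add(-2, Rational(1, 59477)) = Rational(-118953, 59477) ≈ -2.0000)
Add(a, Function('J')(145, 110)) = Add(Rational(-118953, 59477), Mul(145, Add(1, Mul(61, 110)))) = Add(Rational(-118953, 59477), Mul(145, Add(1, 6710))) = Add(Rational(-118953, 59477), Mul(145, 6711)) = Add(Rational(-118953, 59477), 973095) = Rational(57876652362, 59477)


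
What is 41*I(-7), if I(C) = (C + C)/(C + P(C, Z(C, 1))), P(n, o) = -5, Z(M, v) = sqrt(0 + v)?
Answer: 287/6 ≈ 47.833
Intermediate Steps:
Z(M, v) = sqrt(v)
I(C) = 2*C/(-5 + C) (I(C) = (C + C)/(C - 5) = (2*C)/(-5 + C) = 2*C/(-5 + C))
41*I(-7) = 41*(2*(-7)/(-5 - 7)) = 41*(2*(-7)/(-12)) = 41*(2*(-7)*(-1/12)) = 41*(7/6) = 287/6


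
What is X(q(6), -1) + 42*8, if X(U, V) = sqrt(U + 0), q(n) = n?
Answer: 336 + sqrt(6) ≈ 338.45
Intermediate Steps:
X(U, V) = sqrt(U)
X(q(6), -1) + 42*8 = sqrt(6) + 42*8 = sqrt(6) + 336 = 336 + sqrt(6)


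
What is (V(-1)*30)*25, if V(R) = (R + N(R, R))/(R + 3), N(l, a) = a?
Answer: -750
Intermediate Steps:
V(R) = 2*R/(3 + R) (V(R) = (R + R)/(R + 3) = (2*R)/(3 + R) = 2*R/(3 + R))
(V(-1)*30)*25 = ((2*(-1)/(3 - 1))*30)*25 = ((2*(-1)/2)*30)*25 = ((2*(-1)*(½))*30)*25 = -1*30*25 = -30*25 = -750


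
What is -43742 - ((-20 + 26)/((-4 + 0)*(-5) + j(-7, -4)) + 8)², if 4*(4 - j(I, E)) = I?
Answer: -464777982/10609 ≈ -43810.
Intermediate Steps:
j(I, E) = 4 - I/4
-43742 - ((-20 + 26)/((-4 + 0)*(-5) + j(-7, -4)) + 8)² = -43742 - ((-20 + 26)/((-4 + 0)*(-5) + (4 - ¼*(-7))) + 8)² = -43742 - (6/(-4*(-5) + (4 + 7/4)) + 8)² = -43742 - (6/(20 + 23/4) + 8)² = -43742 - (6/(103/4) + 8)² = -43742 - (6*(4/103) + 8)² = -43742 - (24/103 + 8)² = -43742 - (848/103)² = -43742 - 1*719104/10609 = -43742 - 719104/10609 = -464777982/10609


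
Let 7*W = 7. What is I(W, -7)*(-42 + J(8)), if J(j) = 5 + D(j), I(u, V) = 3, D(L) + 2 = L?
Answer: -93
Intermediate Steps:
W = 1 (W = (⅐)*7 = 1)
D(L) = -2 + L
J(j) = 3 + j (J(j) = 5 + (-2 + j) = 3 + j)
I(W, -7)*(-42 + J(8)) = 3*(-42 + (3 + 8)) = 3*(-42 + 11) = 3*(-31) = -93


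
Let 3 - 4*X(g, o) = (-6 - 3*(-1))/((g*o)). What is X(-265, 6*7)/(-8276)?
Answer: -11129/122815840 ≈ -9.0615e-5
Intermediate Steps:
X(g, o) = 3/4 + 3/(4*g*o) (X(g, o) = 3/4 - (-6 - 3*(-1))/(4*(g*o)) = 3/4 - (-6 + 3)*1/(g*o)/4 = 3/4 - (-3)*1/(g*o)/4 = 3/4 - (-3)/(4*g*o) = 3/4 + 3/(4*g*o))
X(-265, 6*7)/(-8276) = (3/4 + (3/4)/(-265*(6*7)))/(-8276) = (3/4 + (3/4)*(-1/265)/42)*(-1/8276) = (3/4 + (3/4)*(-1/265)*(1/42))*(-1/8276) = (3/4 - 1/14840)*(-1/8276) = (11129/14840)*(-1/8276) = -11129/122815840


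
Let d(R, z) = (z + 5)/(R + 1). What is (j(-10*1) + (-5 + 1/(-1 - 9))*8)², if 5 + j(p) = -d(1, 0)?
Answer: 233289/100 ≈ 2332.9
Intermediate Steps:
d(R, z) = (5 + z)/(1 + R)
j(p) = -15/2 (j(p) = -5 - (5 + 0)/(1 + 1) = -5 - 5/2 = -15/2)
(j(-10*1) + (-5 + 1/(-1 - 9))*8)² = (-15/2 + (-5 + 1/(-1 - 9))*8)² = (-15/2 + (-5 + 1/(-10))*8)² = (-15/2 + (-5 - ⅒)*8)² = (-15/2 - 51/10*8)² = (-15/2 - 204/5)² = (-483/10)² = 233289/100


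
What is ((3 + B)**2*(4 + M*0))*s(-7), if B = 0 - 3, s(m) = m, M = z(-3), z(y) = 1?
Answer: 0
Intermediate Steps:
M = 1
B = -3
((3 + B)**2*(4 + M*0))*s(-7) = ((3 - 3)**2*(4 + 1*0))*(-7) = (0**2*(4 + 0))*(-7) = (0*4)*(-7) = 0*(-7) = 0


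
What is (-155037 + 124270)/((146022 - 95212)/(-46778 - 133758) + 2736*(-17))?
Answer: 2777275556/4198570621 ≈ 0.66148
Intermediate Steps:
(-155037 + 124270)/((146022 - 95212)/(-46778 - 133758) + 2736*(-17)) = -30767/(50810/(-180536) - 46512) = -30767/(50810*(-1/180536) - 46512) = -30767/(-25405/90268 - 46512) = -30767/(-4198570621/90268) = -30767*(-90268/4198570621) = 2777275556/4198570621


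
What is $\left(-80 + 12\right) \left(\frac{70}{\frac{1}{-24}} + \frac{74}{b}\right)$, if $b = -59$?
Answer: $\frac{6745192}{59} \approx 1.1433 \cdot 10^{5}$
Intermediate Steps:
$\left(-80 + 12\right) \left(\frac{70}{\frac{1}{-24}} + \frac{74}{b}\right) = \left(-80 + 12\right) \left(\frac{70}{\frac{1}{-24}} + \frac{74}{-59}\right) = - 68 \left(\frac{70}{- \frac{1}{24}} + 74 \left(- \frac{1}{59}\right)\right) = - 68 \left(70 \left(-24\right) - \frac{74}{59}\right) = - 68 \left(-1680 - \frac{74}{59}\right) = \left(-68\right) \left(- \frac{99194}{59}\right) = \frac{6745192}{59}$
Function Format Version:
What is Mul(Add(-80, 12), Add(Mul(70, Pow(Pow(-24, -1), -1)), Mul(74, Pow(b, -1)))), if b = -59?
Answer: Rational(6745192, 59) ≈ 1.1433e+5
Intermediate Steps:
Mul(Add(-80, 12), Add(Mul(70, Pow(Pow(-24, -1), -1)), Mul(74, Pow(b, -1)))) = Mul(Add(-80, 12), Add(Mul(70, Pow(Pow(-24, -1), -1)), Mul(74, Pow(-59, -1)))) = Mul(-68, Add(Mul(70, Pow(Rational(-1, 24), -1)), Mul(74, Rational(-1, 59)))) = Mul(-68, Add(Mul(70, -24), Rational(-74, 59))) = Mul(-68, Add(-1680, Rational(-74, 59))) = Mul(-68, Rational(-99194, 59)) = Rational(6745192, 59)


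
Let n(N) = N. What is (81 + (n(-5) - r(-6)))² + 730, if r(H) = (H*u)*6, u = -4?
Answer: 5354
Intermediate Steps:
r(H) = -24*H (r(H) = (H*(-4))*6 = -4*H*6 = -24*H)
(81 + (n(-5) - r(-6)))² + 730 = (81 + (-5 - (-24)*(-6)))² + 730 = (81 + (-5 - 1*144))² + 730 = (81 + (-5 - 144))² + 730 = (81 - 149)² + 730 = (-68)² + 730 = 4624 + 730 = 5354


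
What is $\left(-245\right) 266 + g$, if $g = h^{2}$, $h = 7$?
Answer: $-65121$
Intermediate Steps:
$g = 49$ ($g = 7^{2} = 49$)
$\left(-245\right) 266 + g = \left(-245\right) 266 + 49 = -65170 + 49 = -65121$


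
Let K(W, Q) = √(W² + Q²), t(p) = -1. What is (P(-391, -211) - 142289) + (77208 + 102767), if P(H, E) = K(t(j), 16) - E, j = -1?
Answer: 37897 + √257 ≈ 37913.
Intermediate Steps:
K(W, Q) = √(Q² + W²)
P(H, E) = √257 - E (P(H, E) = √(16² + (-1)²) - E = √(256 + 1) - E = √257 - E)
(P(-391, -211) - 142289) + (77208 + 102767) = ((√257 - 1*(-211)) - 142289) + (77208 + 102767) = ((√257 + 211) - 142289) + 179975 = ((211 + √257) - 142289) + 179975 = (-142078 + √257) + 179975 = 37897 + √257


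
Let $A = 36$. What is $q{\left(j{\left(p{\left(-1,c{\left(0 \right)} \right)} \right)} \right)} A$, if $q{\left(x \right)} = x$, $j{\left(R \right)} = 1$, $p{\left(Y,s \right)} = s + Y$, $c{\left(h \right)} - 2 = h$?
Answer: $36$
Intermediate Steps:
$c{\left(h \right)} = 2 + h$
$p{\left(Y,s \right)} = Y + s$
$q{\left(j{\left(p{\left(-1,c{\left(0 \right)} \right)} \right)} \right)} A = 1 \cdot 36 = 36$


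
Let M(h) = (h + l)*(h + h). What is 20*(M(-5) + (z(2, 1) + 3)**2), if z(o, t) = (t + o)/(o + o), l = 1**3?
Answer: 4325/4 ≈ 1081.3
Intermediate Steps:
l = 1
M(h) = 2*h*(1 + h) (M(h) = (h + 1)*(h + h) = (1 + h)*(2*h) = 2*h*(1 + h))
z(o, t) = (o + t)/(2*o) (z(o, t) = (o + t)/((2*o)) = (o + t)*(1/(2*o)) = (o + t)/(2*o))
20*(M(-5) + (z(2, 1) + 3)**2) = 20*(2*(-5)*(1 - 5) + ((1/2)*(2 + 1)/2 + 3)**2) = 20*(2*(-5)*(-4) + ((1/2)*(1/2)*3 + 3)**2) = 20*(40 + (3/4 + 3)**2) = 20*(40 + (15/4)**2) = 20*(40 + 225/16) = 20*(865/16) = 4325/4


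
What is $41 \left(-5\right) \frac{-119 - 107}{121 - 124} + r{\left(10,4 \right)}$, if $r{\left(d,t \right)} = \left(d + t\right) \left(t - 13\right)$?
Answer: $- \frac{46708}{3} \approx -15569.0$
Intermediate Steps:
$r{\left(d,t \right)} = \left(-13 + t\right) \left(d + t\right)$ ($r{\left(d,t \right)} = \left(d + t\right) \left(-13 + t\right) = \left(-13 + t\right) \left(d + t\right)$)
$41 \left(-5\right) \frac{-119 - 107}{121 - 124} + r{\left(10,4 \right)} = 41 \left(-5\right) \frac{-119 - 107}{121 - 124} + \left(4^{2} - 130 - 52 + 10 \cdot 4\right) = - 205 \left(- \frac{226}{-3}\right) + \left(16 - 130 - 52 + 40\right) = - 205 \left(\left(-226\right) \left(- \frac{1}{3}\right)\right) - 126 = \left(-205\right) \frac{226}{3} - 126 = - \frac{46330}{3} - 126 = - \frac{46708}{3}$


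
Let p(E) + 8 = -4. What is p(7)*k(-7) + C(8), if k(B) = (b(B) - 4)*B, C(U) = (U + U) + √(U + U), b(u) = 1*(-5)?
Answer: -736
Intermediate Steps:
p(E) = -12 (p(E) = -8 - 4 = -12)
b(u) = -5
C(U) = 2*U + √2*√U (C(U) = 2*U + √(2*U) = 2*U + √2*√U)
k(B) = -9*B (k(B) = (-5 - 4)*B = -9*B)
p(7)*k(-7) + C(8) = -(-108)*(-7) + (2*8 + √2*√8) = -12*63 + (16 + √2*(2*√2)) = -756 + (16 + 4) = -756 + 20 = -736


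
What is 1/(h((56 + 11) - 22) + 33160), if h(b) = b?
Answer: 1/33205 ≈ 3.0116e-5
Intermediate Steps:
1/(h((56 + 11) - 22) + 33160) = 1/(((56 + 11) - 22) + 33160) = 1/((67 - 22) + 33160) = 1/(45 + 33160) = 1/33205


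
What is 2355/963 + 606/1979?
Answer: 1748041/635259 ≈ 2.7517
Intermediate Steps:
2355/963 + 606/1979 = 2355*(1/963) + 606*(1/1979) = 785/321 + 606/1979 = 1748041/635259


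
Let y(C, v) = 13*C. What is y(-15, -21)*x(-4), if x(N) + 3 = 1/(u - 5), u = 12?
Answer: 3900/7 ≈ 557.14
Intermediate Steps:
x(N) = -20/7 (x(N) = -3 + 1/(12 - 5) = -3 + 1/7 = -20/7)
y(-15, -21)*x(-4) = (13*(-15))*(-20/7) = -195*(-20/7) = 3900/7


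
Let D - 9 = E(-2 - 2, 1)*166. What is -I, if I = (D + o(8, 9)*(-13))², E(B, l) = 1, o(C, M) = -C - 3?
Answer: -101124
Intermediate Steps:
o(C, M) = -3 - C
D = 175 (D = 9 + 1*166 = 9 + 166 = 175)
I = 101124 (I = (175 + (-3 - 1*8)*(-13))² = (175 + (-3 - 8)*(-13))² = (175 - 11*(-13))² = (175 + 143)² = 318² = 101124)
-I = -1*101124 = -101124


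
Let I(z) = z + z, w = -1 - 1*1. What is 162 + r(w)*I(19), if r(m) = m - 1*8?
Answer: -218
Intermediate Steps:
w = -2 (w = -1 - 1 = -2)
I(z) = 2*z
r(m) = -8 + m (r(m) = m - 8 = -8 + m)
162 + r(w)*I(19) = 162 + (-8 - 2)*(2*19) = 162 - 10*38 = 162 - 380 = -218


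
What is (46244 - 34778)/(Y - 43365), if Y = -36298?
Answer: -11466/79663 ≈ -0.14393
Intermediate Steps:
(46244 - 34778)/(Y - 43365) = (46244 - 34778)/(-36298 - 43365) = 11466/(-79663) = 11466*(-1/79663) = -11466/79663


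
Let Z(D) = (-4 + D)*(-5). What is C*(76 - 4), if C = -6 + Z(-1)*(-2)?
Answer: -4032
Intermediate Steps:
Z(D) = 20 - 5*D
C = -56 (C = -6 + (20 - 5*(-1))*(-2) = -6 + (20 + 5)*(-2) = -6 + 25*(-2) = -6 - 50 = -56)
C*(76 - 4) = -56*(76 - 4) = -56*72 = -4032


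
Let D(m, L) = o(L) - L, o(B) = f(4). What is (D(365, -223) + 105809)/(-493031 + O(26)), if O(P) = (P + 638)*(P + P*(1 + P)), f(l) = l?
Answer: -15148/1377 ≈ -11.001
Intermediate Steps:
o(B) = 4
D(m, L) = 4 - L
O(P) = (638 + P)*(P + P*(1 + P))
(D(365, -223) + 105809)/(-493031 + O(26)) = ((4 - 1*(-223)) + 105809)/(-493031 + 26*(1276 + 26² + 640*26)) = ((4 + 223) + 105809)/(-493031 + 26*(1276 + 676 + 16640)) = (227 + 105809)/(-493031 + 26*18592) = 106036/(-493031 + 483392) = 106036/(-9639) = 106036*(-1/9639) = -15148/1377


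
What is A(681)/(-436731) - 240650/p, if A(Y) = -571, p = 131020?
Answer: -10502450273/5722049562 ≈ -1.8354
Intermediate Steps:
A(681)/(-436731) - 240650/p = -571/(-436731) - 240650/131020 = -571*(-1/436731) - 240650*1/131020 = 571/436731 - 24065/13102 = -10502450273/5722049562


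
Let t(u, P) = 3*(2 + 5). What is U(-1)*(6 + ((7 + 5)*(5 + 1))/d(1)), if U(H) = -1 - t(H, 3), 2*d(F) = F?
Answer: -3300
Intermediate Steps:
d(F) = F/2
t(u, P) = 21 (t(u, P) = 3*7 = 21)
U(H) = -22 (U(H) = -1 - 1*21 = -1 - 21 = -22)
U(-1)*(6 + ((7 + 5)*(5 + 1))/d(1)) = -22*(6 + ((7 + 5)*(5 + 1))/(((1/2)*1))) = -22*(6 + (12*6)/(1/2)) = -22*(6 + 72*2) = -22*(6 + 144) = -22*150 = -3300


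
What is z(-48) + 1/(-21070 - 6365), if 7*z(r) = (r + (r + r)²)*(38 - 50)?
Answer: -3018288967/192045 ≈ -15717.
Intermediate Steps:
z(r) = -48*r²/7 - 12*r/7 (z(r) = ((r + (r + r)²)*(38 - 50))/7 = ((r + (2*r)²)*(-12))/7 = ((r + 4*r²)*(-12))/7 = (-48*r² - 12*r)/7 = -48*r²/7 - 12*r/7)
z(-48) + 1/(-21070 - 6365) = -12/7*(-48)*(1 + 4*(-48)) + 1/(-21070 - 6365) = -12/7*(-48)*(1 - 192) + 1/(-27435) = -12/7*(-48)*(-191) - 1/27435 = -110016/7 - 1/27435 = -3018288967/192045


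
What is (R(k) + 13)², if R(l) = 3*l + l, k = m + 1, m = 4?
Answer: 1089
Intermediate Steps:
k = 5 (k = 4 + 1 = 5)
R(l) = 4*l
(R(k) + 13)² = (4*5 + 13)² = (20 + 13)² = 33² = 1089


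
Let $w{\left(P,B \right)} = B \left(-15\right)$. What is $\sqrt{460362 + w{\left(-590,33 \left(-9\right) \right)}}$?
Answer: $\sqrt{464817} \approx 681.77$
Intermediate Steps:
$w{\left(P,B \right)} = - 15 B$
$\sqrt{460362 + w{\left(-590,33 \left(-9\right) \right)}} = \sqrt{460362 - 15 \cdot 33 \left(-9\right)} = \sqrt{460362 - -4455} = \sqrt{460362 + 4455} = \sqrt{464817}$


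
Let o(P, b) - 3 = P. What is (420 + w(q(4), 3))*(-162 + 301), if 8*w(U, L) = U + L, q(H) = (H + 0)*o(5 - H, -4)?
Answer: 469681/8 ≈ 58710.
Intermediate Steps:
o(P, b) = 3 + P
q(H) = H*(8 - H) (q(H) = (H + 0)*(3 + (5 - H)) = H*(8 - H))
w(U, L) = L/8 + U/8 (w(U, L) = (U + L)/8 = (L + U)/8 = L/8 + U/8)
(420 + w(q(4), 3))*(-162 + 301) = (420 + ((1/8)*3 + (4*(8 - 1*4))/8))*(-162 + 301) = (420 + (3/8 + (4*(8 - 4))/8))*139 = (420 + (3/8 + (4*4)/8))*139 = (420 + (3/8 + (1/8)*16))*139 = (420 + (3/8 + 2))*139 = (420 + 19/8)*139 = (3379/8)*139 = 469681/8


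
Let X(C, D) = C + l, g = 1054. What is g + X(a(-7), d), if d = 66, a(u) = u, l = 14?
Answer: 1061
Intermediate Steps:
X(C, D) = 14 + C (X(C, D) = C + 14 = 14 + C)
g + X(a(-7), d) = 1054 + (14 - 7) = 1054 + 7 = 1061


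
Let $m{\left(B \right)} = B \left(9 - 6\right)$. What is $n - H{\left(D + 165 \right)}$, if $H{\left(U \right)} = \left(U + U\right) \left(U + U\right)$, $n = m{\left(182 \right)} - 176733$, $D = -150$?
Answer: $-177087$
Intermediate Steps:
$m{\left(B \right)} = 3 B$ ($m{\left(B \right)} = B 3 = 3 B$)
$n = -176187$ ($n = 3 \cdot 182 - 176733 = 546 - 176733 = -176187$)
$H{\left(U \right)} = 4 U^{2}$ ($H{\left(U \right)} = 2 U 2 U = 4 U^{2}$)
$n - H{\left(D + 165 \right)} = -176187 - 4 \left(-150 + 165\right)^{2} = -176187 - 4 \cdot 15^{2} = -176187 - 4 \cdot 225 = -176187 - 900 = -177087$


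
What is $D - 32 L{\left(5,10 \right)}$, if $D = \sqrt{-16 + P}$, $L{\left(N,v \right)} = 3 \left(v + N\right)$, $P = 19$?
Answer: $-1440 + \sqrt{3} \approx -1438.3$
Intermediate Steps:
$L{\left(N,v \right)} = 3 N + 3 v$ ($L{\left(N,v \right)} = 3 \left(N + v\right) = 3 N + 3 v$)
$D = \sqrt{3}$ ($D = \sqrt{-16 + 19} = \sqrt{3} \approx 1.732$)
$D - 32 L{\left(5,10 \right)} = \sqrt{3} - 32 \left(3 \cdot 5 + 3 \cdot 10\right) = \sqrt{3} - 32 \left(15 + 30\right) = \sqrt{3} - 1440 = -1440 + \sqrt{3}$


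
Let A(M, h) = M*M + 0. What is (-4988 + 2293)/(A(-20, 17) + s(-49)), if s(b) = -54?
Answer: -2695/346 ≈ -7.7890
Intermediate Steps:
A(M, h) = M² (A(M, h) = M² + 0 = M²)
(-4988 + 2293)/(A(-20, 17) + s(-49)) = (-4988 + 2293)/((-20)² - 54) = -2695/(400 - 54) = -2695/346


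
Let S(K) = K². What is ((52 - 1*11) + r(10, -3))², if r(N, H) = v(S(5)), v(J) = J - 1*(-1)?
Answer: 4489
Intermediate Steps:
v(J) = 1 + J (v(J) = J + 1 = 1 + J)
r(N, H) = 26 (r(N, H) = 1 + 5² = 1 + 25 = 26)
((52 - 1*11) + r(10, -3))² = ((52 - 1*11) + 26)² = ((52 - 11) + 26)² = (41 + 26)² = 67² = 4489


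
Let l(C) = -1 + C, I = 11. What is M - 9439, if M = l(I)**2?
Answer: -9339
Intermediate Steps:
M = 100 (M = (-1 + 11)**2 = 10**2 = 100)
M - 9439 = 100 - 9439 = -9339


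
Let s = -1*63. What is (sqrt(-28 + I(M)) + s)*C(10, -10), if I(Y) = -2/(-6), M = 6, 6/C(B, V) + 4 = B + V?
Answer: 189/2 - I*sqrt(249)/2 ≈ 94.5 - 7.8899*I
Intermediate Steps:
C(B, V) = 6/(-4 + B + V) (C(B, V) = 6/(-4 + (B + V)) = 6/(-4 + B + V))
I(Y) = 1/3 (I(Y) = -2*(-1/6) = 1/3)
s = -63
(sqrt(-28 + I(M)) + s)*C(10, -10) = (sqrt(-28 + 1/3) - 63)*(6/(-4 + 10 - 10)) = (sqrt(-83/3) - 63)*(6/(-4)) = (I*sqrt(249)/3 - 63)*(6*(-1/4)) = (-63 + I*sqrt(249)/3)*(-3/2) = 189/2 - I*sqrt(249)/2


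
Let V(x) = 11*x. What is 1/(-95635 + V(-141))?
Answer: -1/97186 ≈ -1.0290e-5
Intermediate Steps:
1/(-95635 + V(-141)) = 1/(-95635 + 11*(-141)) = 1/(-95635 - 1551) = 1/(-97186) = -1/97186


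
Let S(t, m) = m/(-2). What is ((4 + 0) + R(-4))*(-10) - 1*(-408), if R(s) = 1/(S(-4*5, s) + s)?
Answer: 373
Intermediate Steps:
S(t, m) = -m/2 (S(t, m) = m*(-1/2) = -m/2)
R(s) = 2/s (R(s) = 1/(-s/2 + s) = 1/(s/2) = 2/s)
((4 + 0) + R(-4))*(-10) - 1*(-408) = ((4 + 0) + 2/(-4))*(-10) - 1*(-408) = (4 + 2*(-1/4))*(-10) + 408 = (4 - 1/2)*(-10) + 408 = (7/2)*(-10) + 408 = -35 + 408 = 373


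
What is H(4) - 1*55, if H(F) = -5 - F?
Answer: -64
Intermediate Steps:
H(4) - 1*55 = (-5 - 1*4) - 1*55 = (-5 - 4) - 55 = -9 - 55 = -64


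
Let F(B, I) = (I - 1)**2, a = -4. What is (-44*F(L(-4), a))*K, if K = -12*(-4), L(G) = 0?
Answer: -52800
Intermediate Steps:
F(B, I) = (-1 + I)**2
K = 48
(-44*F(L(-4), a))*K = -44*(-1 - 4)**2*48 = -44*(-5)**2*48 = -44*25*48 = -1100*48 = -52800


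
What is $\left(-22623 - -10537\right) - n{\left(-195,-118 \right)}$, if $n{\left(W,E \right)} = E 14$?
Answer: $-10434$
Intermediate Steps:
$n{\left(W,E \right)} = 14 E$
$\left(-22623 - -10537\right) - n{\left(-195,-118 \right)} = \left(-22623 - -10537\right) - 14 \left(-118\right) = \left(-22623 + 10537\right) - -1652 = -12086 + 1652 = -10434$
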